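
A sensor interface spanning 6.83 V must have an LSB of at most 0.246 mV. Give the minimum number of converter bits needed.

15 bits

Number of steps required ≥ 6.83 V / 0.246 mV = 27764.23.
Need 2^N ≥ 27764.23; 2^14 = 16384, 2^15 = 32768.
Minimum N = 15.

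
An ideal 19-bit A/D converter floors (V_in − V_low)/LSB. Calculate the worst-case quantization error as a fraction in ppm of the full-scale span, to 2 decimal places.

1.91 ppm

Truncating → worst-case error = 1 LSB = V_FS/2^19, so 1e+06/524288 = 1.90735 ppm of full scale.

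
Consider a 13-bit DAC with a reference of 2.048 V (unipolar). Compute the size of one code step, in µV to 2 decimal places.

Full-scale span = 2.048 V.
LSB = 2.048 / 2^13 = 2.048 / 8192 = 0.00025 V = 250.00 µV.

250.00 µV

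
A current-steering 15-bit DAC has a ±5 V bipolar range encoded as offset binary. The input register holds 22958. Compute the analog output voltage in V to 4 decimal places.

LSB = 10 V / 2^15 = 305.18 µV.
V_out = (−5) + 22958 × 0.000305176 V = 2.00623 V.

2.0062 V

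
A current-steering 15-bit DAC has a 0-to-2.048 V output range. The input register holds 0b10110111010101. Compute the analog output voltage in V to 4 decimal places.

LSB = 2.048 V / 2^15 = 62.50 µV.
Code 0b10110111010101 = 11733 decimal.
V_out = 0 + 11733 × 6.25e-05 V = 0.733313 V.

0.7333 V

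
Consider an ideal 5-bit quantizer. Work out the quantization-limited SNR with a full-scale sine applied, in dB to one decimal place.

SNR ≈ 6.02·N + 1.76 dB = 6.02·5 + 1.76 = 31.86 dB.

31.9 dB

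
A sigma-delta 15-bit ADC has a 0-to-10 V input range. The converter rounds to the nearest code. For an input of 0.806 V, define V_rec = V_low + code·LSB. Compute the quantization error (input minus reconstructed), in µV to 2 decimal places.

One LSB is 10 V / 32768 = 305.18 µV.
Scaled input = 2641.1008 LSBs, so code = 2641.
Code 2641 maps back to 0 + 2641×0.000305176 V = 0.80596924 V.
V_in − V_rec = 3.07617e-05 V = 30.76 µV.

30.76 µV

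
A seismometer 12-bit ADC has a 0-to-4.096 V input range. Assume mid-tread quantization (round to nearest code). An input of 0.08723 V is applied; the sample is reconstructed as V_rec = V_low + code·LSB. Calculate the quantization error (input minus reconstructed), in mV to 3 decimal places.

One LSB is 4.096 V / 4096 = 1.000 mV.
Scaled input = 87.2300 LSBs, so code = 87.
Reconstructed: 0.087 V.
Difference: 0.00023 V → 0.230 mV.

0.230 mV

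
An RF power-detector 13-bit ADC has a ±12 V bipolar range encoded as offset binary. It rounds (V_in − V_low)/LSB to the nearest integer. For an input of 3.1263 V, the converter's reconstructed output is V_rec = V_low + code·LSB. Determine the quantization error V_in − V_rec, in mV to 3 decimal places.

LSB = 24/2^13 = 2.930 mV.
Scaled input = 5163.1104 LSBs, so code = 5163.
Code 5163 maps back to (−12) + 5163×0.00292969 V = 3.1259766 V.
Difference: 0.000323437 V → 0.323 mV.

0.323 mV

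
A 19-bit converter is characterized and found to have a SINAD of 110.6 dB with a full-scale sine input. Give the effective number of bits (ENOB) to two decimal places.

ENOB = (SINAD − 1.76) / 6.02 = (110.6 − 1.76)/6.02 = 18.080.

18.08 bits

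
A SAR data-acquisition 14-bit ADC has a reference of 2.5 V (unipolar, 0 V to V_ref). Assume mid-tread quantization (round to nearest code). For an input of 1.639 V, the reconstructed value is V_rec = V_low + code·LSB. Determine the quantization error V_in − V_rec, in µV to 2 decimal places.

53.47 µV

Step size: 2.5 V ÷ 2^14 = 152.59 µV.
Scaled input = 10741.3504 LSBs, so code = 10741.
Code 10741 maps back to 0 + 10741×0.000152588 V = 1.6389465 V.
Difference: 5.34668e-05 V → 53.47 µV.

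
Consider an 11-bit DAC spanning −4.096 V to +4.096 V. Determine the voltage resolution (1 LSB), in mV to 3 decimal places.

Full-scale span = 8.192 V.
LSB = 8.192 / 2^11 = 8.192 / 2048 = 0.004 V = 4.000 mV.

4.000 mV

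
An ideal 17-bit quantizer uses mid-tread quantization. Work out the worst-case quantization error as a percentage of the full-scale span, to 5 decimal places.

Rounding → worst-case error = ½ LSB = V_FS/2^18, so 100/262144 = 0.00038147 % of full scale.

0.00038 %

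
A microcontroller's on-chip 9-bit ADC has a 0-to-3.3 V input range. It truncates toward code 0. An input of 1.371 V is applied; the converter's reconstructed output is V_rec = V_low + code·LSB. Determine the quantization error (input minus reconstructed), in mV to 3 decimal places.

Step size: 3.3 V ÷ 2^9 = 6.445 mV.
Scaled input = 212.7127 LSBs, so code = 212.
Reconstructed: 1.3664063 V.
Error = 1.371 − 1.3664063 = 0.00459375 V = 4.594 mV.

4.594 mV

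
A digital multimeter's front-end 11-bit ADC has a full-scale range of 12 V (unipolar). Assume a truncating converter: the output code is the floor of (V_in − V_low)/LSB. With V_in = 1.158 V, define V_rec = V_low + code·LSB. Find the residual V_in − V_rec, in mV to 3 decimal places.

One LSB is 12 V / 2048 = 5.859 mV.
(1.158 − 0)/0.00585938 = 197.6320; ⌊·⌋ gives code 197.
V_rec = 0 + 197·0.00585938 = 1.1542969 V.
Difference: 0.00370312 V → 3.703 mV.

3.703 mV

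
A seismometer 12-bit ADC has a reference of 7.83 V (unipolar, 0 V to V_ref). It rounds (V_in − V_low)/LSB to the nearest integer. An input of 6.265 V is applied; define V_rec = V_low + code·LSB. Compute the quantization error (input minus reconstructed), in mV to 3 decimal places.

One LSB is 7.83 V / 4096 = 1.912 mV.
Scaled input = 3277.3231 LSBs, so code = 3277.
Code 3277 maps back to 0 + 3277×0.00191162 V = 6.2643823 V.
Error = 6.265 − 6.2643823 = 0.000617676 V = 0.618 mV.

0.618 mV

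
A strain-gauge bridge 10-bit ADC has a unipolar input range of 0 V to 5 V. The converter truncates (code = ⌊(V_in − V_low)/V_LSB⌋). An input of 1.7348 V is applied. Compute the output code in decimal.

With 1024 levels over 5 V, one step is 4.883 mV.
(1.7348 − 0) / 0.00488281 = 355.287 LSBs.
So the output code is 355.

code 355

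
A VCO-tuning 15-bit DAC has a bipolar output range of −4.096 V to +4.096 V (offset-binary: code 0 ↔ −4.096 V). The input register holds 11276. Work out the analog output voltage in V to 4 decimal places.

-1.2770 V

LSB = 8.192 V / 2^15 = 250.00 µV.
V_out = (−4.096) + 11276 × 0.00025 V = -1.277 V.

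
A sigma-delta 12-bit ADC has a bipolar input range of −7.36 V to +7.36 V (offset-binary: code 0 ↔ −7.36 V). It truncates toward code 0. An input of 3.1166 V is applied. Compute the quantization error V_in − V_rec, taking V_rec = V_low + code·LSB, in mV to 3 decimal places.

LSB = 14.72/2^12 = 3.594 mV.
(3.1166 − (−7.36))/0.00359375 = 2915.2278; ⌊·⌋ gives code 2915.
Reconstructed: 3.1157812 V.
Difference: 0.00081875 V → 0.819 mV.

0.819 mV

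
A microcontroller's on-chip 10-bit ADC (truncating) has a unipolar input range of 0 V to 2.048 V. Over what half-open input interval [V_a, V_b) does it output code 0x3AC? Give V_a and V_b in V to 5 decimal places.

LSB = 2.048/2^10 = 2.000 mV.
Code 0x3AC = 940 decimal.
V_a = V_low + 940·LSB = 1.88 V; V_b = V_low + 941·LSB = 1.882 V.

[1.88000 V, 1.88200 V)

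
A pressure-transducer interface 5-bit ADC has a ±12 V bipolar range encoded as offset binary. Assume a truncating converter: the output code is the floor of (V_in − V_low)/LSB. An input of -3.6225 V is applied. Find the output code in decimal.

With 32 levels over 24 V, one step is 0.7500 V.
(-3.6225 − (−12)) / 0.75 = 11.170 LSBs.
⌊·⌋(11.170) = 11.

code 11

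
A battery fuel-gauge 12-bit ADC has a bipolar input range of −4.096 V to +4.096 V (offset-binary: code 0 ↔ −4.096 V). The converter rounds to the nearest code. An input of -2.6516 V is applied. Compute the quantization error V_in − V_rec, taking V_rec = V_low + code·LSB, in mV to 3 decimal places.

0.400 mV

Step size: 8.192 V ÷ 2^12 = 2.000 mV.
(V_in − V_low)/LSB = (-2.6516 − (−4.096))/0.002 = 722.2000 → code 722 (round).
V_rec = (−4.096) + 722·0.002 = -2.652 V.
Error = -2.6516 − (−2.652) = 0.0004 V = 0.400 mV.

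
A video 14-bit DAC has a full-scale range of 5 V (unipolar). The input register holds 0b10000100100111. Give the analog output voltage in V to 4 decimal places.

2.5900 V

LSB = 5 V / 2^14 = 305.18 µV.
Code 0b10000100100111 = 8487 decimal.
V_out = 0 + 8487 × 0.000305176 V = 2.59003 V.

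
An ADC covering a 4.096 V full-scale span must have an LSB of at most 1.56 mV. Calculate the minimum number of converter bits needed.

12 bits

Number of steps required ≥ 4.096 V / 1.56 mV = 2625.64.
Need 2^N ≥ 2625.64; 2^11 = 2048, 2^12 = 4096.
Minimum N = 12.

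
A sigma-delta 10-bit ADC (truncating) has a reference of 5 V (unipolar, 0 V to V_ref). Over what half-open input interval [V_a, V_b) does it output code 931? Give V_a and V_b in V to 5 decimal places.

[4.54590 V, 4.55078 V)

LSB = 5/2^10 = 4.883 mV.
V_a = V_low + 931·LSB = 4.5459 V; V_b = V_low + 932·LSB = 4.55078 V.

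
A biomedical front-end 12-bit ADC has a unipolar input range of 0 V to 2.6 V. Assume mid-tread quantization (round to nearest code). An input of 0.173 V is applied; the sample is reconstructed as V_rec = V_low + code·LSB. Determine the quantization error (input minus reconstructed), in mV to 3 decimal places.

-0.291 mV

Step size: 2.6 V ÷ 2^12 = 0.635 mV.
(0.173 − 0)/0.000634766 = 272.5415; round gives code 273.
Code 273 maps back to 0 + 273×0.000634766 V = 0.17329102 V.
Difference: -0.000291016 V → -0.291 mV.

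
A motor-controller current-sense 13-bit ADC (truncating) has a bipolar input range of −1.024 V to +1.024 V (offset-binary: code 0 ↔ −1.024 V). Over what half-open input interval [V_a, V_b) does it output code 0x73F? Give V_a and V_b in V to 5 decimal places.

LSB = 2.048/2^13 = 250.00 µV.
Code 0x73F = 1855 decimal.
V_a = V_low + 1855·LSB = -0.56025 V; V_b = V_low + 1856·LSB = -0.56 V.

[-0.56025 V, -0.56000 V)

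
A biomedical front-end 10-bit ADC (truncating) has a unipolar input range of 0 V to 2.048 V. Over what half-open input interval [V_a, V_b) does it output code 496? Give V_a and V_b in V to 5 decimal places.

LSB = 2.048/2^10 = 2.000 mV.
V_a = V_low + 496·LSB = 0.992 V; V_b = V_low + 497·LSB = 0.994 V.

[0.99200 V, 0.99400 V)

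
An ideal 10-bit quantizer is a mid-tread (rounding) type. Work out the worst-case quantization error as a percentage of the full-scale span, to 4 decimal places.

Rounding → worst-case error = ½ LSB = V_FS/2^11, so 100/2048 = 0.0488281 % of full scale.

0.0488 %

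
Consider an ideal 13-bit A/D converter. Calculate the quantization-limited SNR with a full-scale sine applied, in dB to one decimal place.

SNR ≈ 6.02·N + 1.76 dB = 6.02·13 + 1.76 = 80.02 dB.

80.0 dB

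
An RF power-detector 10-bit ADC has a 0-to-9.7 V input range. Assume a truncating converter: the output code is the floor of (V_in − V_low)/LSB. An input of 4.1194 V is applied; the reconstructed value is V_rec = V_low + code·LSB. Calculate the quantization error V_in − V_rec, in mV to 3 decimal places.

8.267 mV

Step size: 9.7 V ÷ 2^10 = 9.473 mV.
(V_in − V_low)/LSB = (4.1194 − 0)/0.00947266 = 434.8727 → code 434 (floor).
V_rec = 0 + 434·0.00947266 = 4.1111328 V.
Error = 4.1194 − 4.1111328 = 0.00826719 V = 8.267 mV.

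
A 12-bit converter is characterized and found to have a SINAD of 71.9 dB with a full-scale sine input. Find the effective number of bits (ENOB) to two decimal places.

ENOB = (SINAD − 1.76) / 6.02 = (71.9 − 1.76)/6.02 = 11.651.

11.65 bits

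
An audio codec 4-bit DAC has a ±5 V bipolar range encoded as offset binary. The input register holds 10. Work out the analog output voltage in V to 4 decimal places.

LSB = 10 V / 2^4 = 0.6250 V.
V_out = (−5) + 10 × 0.625 V = 1.25 V.

1.2500 V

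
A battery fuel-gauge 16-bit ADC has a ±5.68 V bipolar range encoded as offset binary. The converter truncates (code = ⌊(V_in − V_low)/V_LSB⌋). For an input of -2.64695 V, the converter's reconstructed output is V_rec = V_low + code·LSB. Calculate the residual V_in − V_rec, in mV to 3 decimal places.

Step size: 11.36 V ÷ 2^16 = 173.34 µV.
(-2.64695 − (−5.68))/0.00017334 = 17497.7082; ⌊·⌋ gives code 17497.
Code 17497 maps back to (−5.68) + 17497×0.00017334 V = -2.6470728 V.
Error = -2.64695 − (−2.6470728) = 0.000122754 V = 0.123 mV.

0.123 mV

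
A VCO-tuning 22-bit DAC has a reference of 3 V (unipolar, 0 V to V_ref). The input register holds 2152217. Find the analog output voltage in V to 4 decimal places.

LSB = 3 V / 2^22 = 0.72 µV.
V_out = 0 + 2152217 × 7.15256e-07 V = 1.53939 V.

1.5394 V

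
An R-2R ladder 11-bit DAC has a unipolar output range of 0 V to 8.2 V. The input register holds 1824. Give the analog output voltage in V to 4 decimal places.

LSB = 8.2 V / 2^11 = 4.004 mV.
V_out = 0 + 1824 × 0.00400391 V = 7.30312 V.

7.3031 V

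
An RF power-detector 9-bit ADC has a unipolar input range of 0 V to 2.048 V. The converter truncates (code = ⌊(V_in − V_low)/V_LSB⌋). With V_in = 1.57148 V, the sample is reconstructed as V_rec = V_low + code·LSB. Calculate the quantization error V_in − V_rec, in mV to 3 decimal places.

Step size: 2.048 V ÷ 2^9 = 4.000 mV.
(1.57148 − 0)/0.004 = 392.8700; ⌊·⌋ gives code 392.
V_rec = 0 + 392·0.004 = 1.568 V.
V_in − V_rec = 0.00348 V = 3.480 mV.

3.480 mV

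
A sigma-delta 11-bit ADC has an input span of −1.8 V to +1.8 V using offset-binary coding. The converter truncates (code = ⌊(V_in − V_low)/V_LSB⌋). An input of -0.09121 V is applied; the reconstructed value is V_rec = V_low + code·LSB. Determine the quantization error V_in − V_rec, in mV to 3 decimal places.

0.196 mV

LSB = 3.6/2^11 = 1.758 mV.
Scaled input = 972.1116 LSBs, so code = 972.
Reconstructed: -0.09140625 V.
Difference: 0.00019625 V → 0.196 mV.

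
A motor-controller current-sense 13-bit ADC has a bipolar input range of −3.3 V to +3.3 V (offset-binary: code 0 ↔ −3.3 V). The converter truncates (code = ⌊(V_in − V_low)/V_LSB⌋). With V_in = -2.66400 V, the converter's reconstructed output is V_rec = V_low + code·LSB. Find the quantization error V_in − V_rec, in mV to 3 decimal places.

0.331 mV

One LSB is 6.6 V / 8192 = 0.806 mV.
(V_in − V_low)/LSB = (-2.66400 − (−3.3))/0.000805664 = 789.4109 → code 789 (floor).
Reconstructed: -2.6643311 V.
V_in − V_rec = 0.000331055 V = 0.331 mV.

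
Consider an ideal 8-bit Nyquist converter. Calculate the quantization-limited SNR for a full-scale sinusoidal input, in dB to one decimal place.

SNR ≈ 6.02·N + 1.76 dB = 6.02·8 + 1.76 = 49.92 dB.

49.9 dB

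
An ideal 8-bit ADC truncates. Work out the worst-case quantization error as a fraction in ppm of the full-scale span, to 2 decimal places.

3906.25 ppm

Truncating → worst-case error = 1 LSB = V_FS/2^8, so 1e+06/256 = 3906.25 ppm of full scale.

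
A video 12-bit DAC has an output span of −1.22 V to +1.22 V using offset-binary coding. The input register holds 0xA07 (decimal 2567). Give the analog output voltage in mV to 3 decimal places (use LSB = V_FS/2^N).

LSB = 2.44 V / 2^12 = 0.596 mV.
Code 0xA07 = 2567 decimal.
V_out = (−1.22) + 2567 × 0.000595703 V = 0.30917 V.
= 309.170 mV.

309.170 mV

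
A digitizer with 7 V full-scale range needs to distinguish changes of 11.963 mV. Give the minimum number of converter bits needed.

10 bits

Number of steps required ≥ 7 V / 11.963 mV = 585.14.
Need 2^N ≥ 585.14; 2^9 = 512, 2^10 = 1024.
Minimum N = 10.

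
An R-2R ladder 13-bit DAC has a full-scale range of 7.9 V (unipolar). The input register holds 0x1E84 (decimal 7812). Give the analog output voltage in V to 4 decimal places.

LSB = 7.9 V / 2^13 = 0.964 mV.
Code 0x1E84 = 7812 decimal.
V_out = 0 + 7812 × 0.000964355 V = 7.53354 V.

7.5335 V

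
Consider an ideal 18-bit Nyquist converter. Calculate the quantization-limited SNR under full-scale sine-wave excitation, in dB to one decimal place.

110.1 dB

SNR ≈ 6.02·N + 1.76 dB = 6.02·18 + 1.76 = 110.12 dB.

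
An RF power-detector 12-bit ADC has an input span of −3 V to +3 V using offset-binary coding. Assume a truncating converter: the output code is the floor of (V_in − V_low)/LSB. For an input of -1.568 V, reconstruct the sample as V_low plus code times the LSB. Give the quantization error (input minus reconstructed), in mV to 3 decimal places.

One LSB is 6 V / 4096 = 1.465 mV.
Scaled input = 977.5787 LSBs, so code = 977.
Reconstructed: -1.5688477 V.
Error = -1.568 − (−1.5688477) = 0.000847656 V = 0.848 mV.

0.848 mV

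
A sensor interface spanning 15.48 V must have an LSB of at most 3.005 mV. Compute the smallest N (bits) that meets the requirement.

13 bits

Number of steps required ≥ 15.48 V / 3.005 mV = 5151.41.
Need 2^N ≥ 5151.41; 2^12 = 4096, 2^13 = 8192.
Minimum N = 13.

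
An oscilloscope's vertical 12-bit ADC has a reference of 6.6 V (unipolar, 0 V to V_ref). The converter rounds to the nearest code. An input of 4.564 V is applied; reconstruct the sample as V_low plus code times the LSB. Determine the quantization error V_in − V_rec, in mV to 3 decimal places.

0.719 mV

Step size: 6.6 V ÷ 2^12 = 1.611 mV.
(4.564 − 0)/0.00161133 = 2832.4461; round gives code 2832.
V_rec = 0 + 2832·0.00161133 = 4.5632813 V.
Difference: 0.00071875 V → 0.719 mV.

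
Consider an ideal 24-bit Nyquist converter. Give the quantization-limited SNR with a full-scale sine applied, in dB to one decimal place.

146.2 dB

SNR ≈ 6.02·N + 1.76 dB = 6.02·24 + 1.76 = 146.24 dB.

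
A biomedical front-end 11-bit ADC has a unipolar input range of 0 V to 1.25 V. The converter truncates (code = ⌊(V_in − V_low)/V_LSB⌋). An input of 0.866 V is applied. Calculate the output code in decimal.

LSB = 1.25 V / 2048 = 0.610 mV.
(V_in − V_low)/LSB = (0.866 − 0) / 0.000610352 = 1418.854.
So the output code is 1418.

code 1418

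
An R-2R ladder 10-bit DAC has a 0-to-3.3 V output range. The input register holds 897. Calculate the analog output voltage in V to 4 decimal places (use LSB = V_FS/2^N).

2.8907 V

LSB = 3.3 V / 2^10 = 3.223 mV.
V_out = 0 + 897 × 0.00322266 V = 2.89072 V.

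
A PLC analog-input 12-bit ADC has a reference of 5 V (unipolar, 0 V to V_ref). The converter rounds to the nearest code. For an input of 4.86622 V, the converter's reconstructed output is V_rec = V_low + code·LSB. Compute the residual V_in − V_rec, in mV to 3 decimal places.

Step size: 5 V ÷ 2^12 = 1.221 mV.
(V_in − V_low)/LSB = (4.86622 − 0)/0.0012207 = 3986.4074 → code 3986 (round).
Code 3986 maps back to 0 + 3986×0.0012207 V = 4.8657227 V.
Error = 4.86622 − 4.8657227 = 0.000497344 V = 0.497 mV.

0.497 mV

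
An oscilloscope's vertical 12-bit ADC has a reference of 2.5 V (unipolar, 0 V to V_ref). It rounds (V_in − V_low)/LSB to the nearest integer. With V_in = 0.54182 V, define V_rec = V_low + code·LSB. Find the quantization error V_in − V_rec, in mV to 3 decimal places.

Step size: 2.5 V ÷ 2^12 = 0.610 mV.
(0.54182 − 0)/0.000610352 = 887.7179; round gives code 888.
Reconstructed: 0.54199219 V.
Error = 0.54182 − 0.54199219 = -0.000172188 V = -0.172 mV.

-0.172 mV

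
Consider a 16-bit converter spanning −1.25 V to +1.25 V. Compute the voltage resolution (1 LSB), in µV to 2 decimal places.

Full-scale span = 2.5 V.
LSB = 2.5 / 2^16 = 2.5 / 65536 = 3.8147e-05 V = 38.15 µV.

38.15 µV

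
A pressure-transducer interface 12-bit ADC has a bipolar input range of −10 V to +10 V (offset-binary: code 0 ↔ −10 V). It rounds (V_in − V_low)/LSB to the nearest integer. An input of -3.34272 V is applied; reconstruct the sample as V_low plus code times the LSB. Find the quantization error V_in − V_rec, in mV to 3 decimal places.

LSB = 20/2^12 = 4.883 mV.
Scaled input = 1363.4109 LSBs, so code = 1363.
V_rec = (−10) + 1363·0.00488281 = -3.3447266 V.
Difference: 0.00200656 V → 2.007 mV.

2.007 mV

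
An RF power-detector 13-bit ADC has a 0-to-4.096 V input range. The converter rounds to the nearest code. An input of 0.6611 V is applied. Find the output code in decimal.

LSB = 4.096 V / 8192 = 0.500 mV.
Input sits at 1322.200 steps above V_low.
So the output code is 1322.

code 1322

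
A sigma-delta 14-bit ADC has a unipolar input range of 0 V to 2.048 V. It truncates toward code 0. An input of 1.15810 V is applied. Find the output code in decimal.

code 9264

Full-scale span = 2.048 V; LSB = 2.048/2^14 = 125.00 µV.
(1.15810 − 0) / 0.000125 = 9264.800 LSBs.
⌊·⌋(9264.800) = 9264.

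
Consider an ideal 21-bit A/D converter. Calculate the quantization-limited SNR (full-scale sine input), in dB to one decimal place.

SNR ≈ 6.02·N + 1.76 dB = 6.02·21 + 1.76 = 128.18 dB.

128.2 dB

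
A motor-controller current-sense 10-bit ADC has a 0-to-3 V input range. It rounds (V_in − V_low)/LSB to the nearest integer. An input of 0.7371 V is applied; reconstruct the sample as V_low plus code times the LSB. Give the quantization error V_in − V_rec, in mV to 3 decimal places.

-1.181 mV

One LSB is 3 V / 1024 = 2.930 mV.
(0.7371 − 0)/0.00292969 = 251.5968; round gives code 252.
Reconstructed: 0.73828125 V.
Error = 0.7371 − 0.73828125 = -0.00118125 V = -1.181 mV.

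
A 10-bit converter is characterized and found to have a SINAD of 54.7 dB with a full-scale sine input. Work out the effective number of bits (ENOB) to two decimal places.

ENOB = (SINAD − 1.76) / 6.02 = (54.7 − 1.76)/6.02 = 8.794.

8.79 bits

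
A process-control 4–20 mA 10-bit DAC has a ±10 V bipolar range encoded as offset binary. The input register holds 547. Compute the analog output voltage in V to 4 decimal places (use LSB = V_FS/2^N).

0.6836 V

LSB = 20 V / 2^10 = 19.531 mV.
V_out = (−10) + 547 × 0.0195312 V = 0.683594 V.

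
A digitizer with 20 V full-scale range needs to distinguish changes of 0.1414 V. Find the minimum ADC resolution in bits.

8 bits

Number of steps required ≥ 20 V / 0.1414 V = 141.44.
Need 2^N ≥ 141.44; 2^7 = 128, 2^8 = 256.
Minimum N = 8.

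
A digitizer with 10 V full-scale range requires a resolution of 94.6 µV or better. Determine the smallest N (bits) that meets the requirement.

Number of steps required ≥ 10 V / 94.6 µV = 105708.25.
Need 2^N ≥ 105708.25; 2^16 = 65536, 2^17 = 131072.
Minimum N = 17.

17 bits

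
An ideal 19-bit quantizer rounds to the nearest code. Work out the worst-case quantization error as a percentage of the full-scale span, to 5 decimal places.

0.00010 %

Rounding → worst-case error = ½ LSB = V_FS/2^20, so 100/1048576 = 9.53674e-05 % of full scale.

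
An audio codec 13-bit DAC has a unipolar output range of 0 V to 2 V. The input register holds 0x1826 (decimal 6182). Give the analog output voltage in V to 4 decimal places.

1.5093 V

LSB = 2 V / 2^13 = 244.14 µV.
Code 0x1826 = 6182 decimal.
V_out = 0 + 6182 × 0.000244141 V = 1.50928 V.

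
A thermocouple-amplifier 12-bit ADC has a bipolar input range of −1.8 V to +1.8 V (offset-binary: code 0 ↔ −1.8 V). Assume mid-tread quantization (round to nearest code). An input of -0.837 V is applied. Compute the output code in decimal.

code 1096

Full-scale span = 3.6 V; LSB = 3.6/2^12 = 0.879 mV.
(-0.837 − (−1.8)) / 0.000878906 = 1095.680 LSBs.
So the output code is 1096.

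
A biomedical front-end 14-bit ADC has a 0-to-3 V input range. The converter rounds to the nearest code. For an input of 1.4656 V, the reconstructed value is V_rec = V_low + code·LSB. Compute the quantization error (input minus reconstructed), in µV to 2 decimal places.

Step size: 3 V ÷ 2^14 = 183.11 µV.
(V_in − V_low)/LSB = (1.4656 − 0)/0.000183105 = 8004.1301 → code 8004 (round).
Code 8004 maps back to 0 + 8004×0.000183105 V = 1.4655762 V.
Difference: 2.38281e-05 V → 23.83 µV.

23.83 µV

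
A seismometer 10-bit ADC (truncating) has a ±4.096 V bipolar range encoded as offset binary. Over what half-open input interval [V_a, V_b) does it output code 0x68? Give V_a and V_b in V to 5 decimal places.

[-3.26400 V, -3.25600 V)

LSB = 8.192/2^10 = 8.000 mV.
Code 0x68 = 104 decimal.
V_a = V_low + 104·LSB = -3.264 V; V_b = V_low + 105·LSB = -3.256 V.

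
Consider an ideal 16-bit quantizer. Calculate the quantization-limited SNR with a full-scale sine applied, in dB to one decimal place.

SNR ≈ 6.02·N + 1.76 dB = 6.02·16 + 1.76 = 98.08 dB.

98.1 dB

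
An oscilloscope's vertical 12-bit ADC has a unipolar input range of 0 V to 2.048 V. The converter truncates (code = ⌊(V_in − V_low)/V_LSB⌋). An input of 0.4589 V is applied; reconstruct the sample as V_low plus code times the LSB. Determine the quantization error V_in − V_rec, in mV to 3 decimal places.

One LSB is 2.048 V / 4096 = 0.500 mV.
(V_in − V_low)/LSB = (0.4589 − 0)/0.0005 = 917.8000 → code 917 (floor).
V_rec = 0 + 917·0.0005 = 0.4585 V.
Error = 0.4589 − 0.4585 = 0.0004 V = 0.400 mV.

0.400 mV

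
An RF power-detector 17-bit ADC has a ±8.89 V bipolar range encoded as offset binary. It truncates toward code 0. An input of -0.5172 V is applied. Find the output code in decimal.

code 61723

Full-scale span = 17.78 V; LSB = 17.78/2^17 = 135.65 µV.
(V_in − V_low)/LSB = (-0.5172 − (−8.89)) / 0.000135651 = 61723.264.
⌊·⌋(61723.264) = 61723.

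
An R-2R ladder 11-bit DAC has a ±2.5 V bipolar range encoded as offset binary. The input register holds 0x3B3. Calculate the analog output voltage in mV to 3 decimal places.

-187.988 mV

LSB = 5 V / 2^11 = 2.441 mV.
Code 0x3B3 = 947 decimal.
V_out = (−2.5) + 947 × 0.00244141 V = -0.187988 V.
= -187.988 mV.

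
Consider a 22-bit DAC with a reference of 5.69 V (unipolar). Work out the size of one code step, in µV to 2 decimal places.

Full-scale span = 5.69 V.
LSB = 5.69 / 2^22 = 5.69 / 4194304 = 1.3566e-06 V = 1.36 µV.

1.36 µV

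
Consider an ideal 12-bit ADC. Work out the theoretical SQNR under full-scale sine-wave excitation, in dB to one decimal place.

SNR ≈ 6.02·N + 1.76 dB = 6.02·12 + 1.76 = 74.00 dB.

74.0 dB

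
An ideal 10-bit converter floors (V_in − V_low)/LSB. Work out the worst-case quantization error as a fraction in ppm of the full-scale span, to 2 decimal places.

976.56 ppm

Truncating → worst-case error = 1 LSB = V_FS/2^10, so 1e+06/1024 = 976.562 ppm of full scale.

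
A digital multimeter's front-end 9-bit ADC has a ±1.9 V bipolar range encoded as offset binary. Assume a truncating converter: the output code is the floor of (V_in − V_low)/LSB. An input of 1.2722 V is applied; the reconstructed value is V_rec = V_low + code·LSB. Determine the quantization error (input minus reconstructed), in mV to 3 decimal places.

3.059 mV

One LSB is 3.8 V / 512 = 7.422 mV.
(V_in − V_low)/LSB = (1.2722 − (−1.9))/0.00742187 = 427.4122 → code 427 (floor).
Code 427 maps back to (−1.9) + 427×0.00742187 V = 1.2691406 V.
Difference: 0.00305938 V → 3.059 mV.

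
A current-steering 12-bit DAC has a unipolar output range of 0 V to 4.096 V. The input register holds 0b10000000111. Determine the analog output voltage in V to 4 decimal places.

LSB = 4.096 V / 2^12 = 1.000 mV.
Code 0b10000000111 = 1031 decimal.
V_out = 0 + 1031 × 0.001 V = 1.031 V.

1.0310 V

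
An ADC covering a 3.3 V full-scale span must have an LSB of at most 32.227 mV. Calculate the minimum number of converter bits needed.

7 bits

Number of steps required ≥ 3.3 V / 32.227 mV = 102.40.
Need 2^N ≥ 102.40; 2^6 = 64, 2^7 = 128.
Minimum N = 7.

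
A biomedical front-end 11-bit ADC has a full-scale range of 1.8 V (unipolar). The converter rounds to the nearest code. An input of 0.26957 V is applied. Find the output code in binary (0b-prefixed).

code 0b100110011 (decimal 307)

Full-scale span = 1.8 V; LSB = 1.8/2^11 = 0.879 mV.
Input sits at 306.711 steps above V_low.
So the output code is 307.
In binary (0b-prefixed): 0b100110011.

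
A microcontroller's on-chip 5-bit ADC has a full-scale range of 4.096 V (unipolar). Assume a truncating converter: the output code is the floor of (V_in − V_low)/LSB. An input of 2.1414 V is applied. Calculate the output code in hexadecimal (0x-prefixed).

code 0x10 (decimal 16)

LSB = 4.096 V / 32 = 128.000 mV.
(2.1414 − 0) / 0.128 = 16.730 LSBs.
Floor → code 16.
In hexadecimal (0x-prefixed): 0x10.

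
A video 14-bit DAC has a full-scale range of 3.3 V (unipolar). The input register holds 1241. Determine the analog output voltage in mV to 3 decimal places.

249.957 mV

LSB = 3.3 V / 2^14 = 201.42 µV.
V_out = 0 + 1241 × 0.000201416 V = 0.249957 V.
= 249.957 mV.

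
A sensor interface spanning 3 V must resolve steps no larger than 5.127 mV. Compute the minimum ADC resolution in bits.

Number of steps required ≥ 3 V / 5.127 mV = 585.14.
Need 2^N ≥ 585.14; 2^9 = 512, 2^10 = 1024.
Minimum N = 10.

10 bits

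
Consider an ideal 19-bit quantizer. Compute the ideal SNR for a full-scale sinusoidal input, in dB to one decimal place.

116.1 dB

SNR ≈ 6.02·N + 1.76 dB = 6.02·19 + 1.76 = 116.14 dB.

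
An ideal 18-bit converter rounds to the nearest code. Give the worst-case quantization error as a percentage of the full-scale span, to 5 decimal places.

0.00019 %

Rounding → worst-case error = ½ LSB = V_FS/2^19, so 100/524288 = 0.000190735 % of full scale.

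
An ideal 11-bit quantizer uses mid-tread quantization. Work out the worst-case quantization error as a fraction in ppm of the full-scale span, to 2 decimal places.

244.14 ppm

Rounding → worst-case error = ½ LSB = V_FS/2^12, so 1e+06/4096 = 244.141 ppm of full scale.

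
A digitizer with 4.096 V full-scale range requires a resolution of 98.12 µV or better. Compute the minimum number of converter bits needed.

Number of steps required ≥ 4.096 V / 98.12 µV = 41744.80.
Need 2^N ≥ 41744.80; 2^15 = 32768, 2^16 = 65536.
Minimum N = 16.

16 bits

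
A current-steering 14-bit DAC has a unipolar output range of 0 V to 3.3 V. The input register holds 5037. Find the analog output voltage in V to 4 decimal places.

LSB = 3.3 V / 2^14 = 201.42 µV.
V_out = 0 + 5037 × 0.000201416 V = 1.01453 V.

1.0145 V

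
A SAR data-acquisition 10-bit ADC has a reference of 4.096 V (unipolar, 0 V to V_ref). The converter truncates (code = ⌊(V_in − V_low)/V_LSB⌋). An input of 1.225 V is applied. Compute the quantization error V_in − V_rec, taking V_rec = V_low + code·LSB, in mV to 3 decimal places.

1.000 mV

LSB = 4.096/2^10 = 4.000 mV.
(V_in − V_low)/LSB = (1.225 − 0)/0.004 = 306.2500 → code 306 (floor).
Reconstructed: 1.224 V.
Difference: 0.001 V → 1.000 mV.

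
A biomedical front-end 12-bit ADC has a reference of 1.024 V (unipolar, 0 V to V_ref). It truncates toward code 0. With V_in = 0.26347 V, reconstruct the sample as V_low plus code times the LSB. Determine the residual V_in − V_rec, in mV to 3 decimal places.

0.220 mV

Step size: 1.024 V ÷ 2^12 = 250.00 µV.
(V_in − V_low)/LSB = (0.26347 − 0)/0.00025 = 1053.8800 → code 1053 (floor).
Reconstructed: 0.26325 V.
V_in − V_rec = 0.00022 V = 0.220 mV.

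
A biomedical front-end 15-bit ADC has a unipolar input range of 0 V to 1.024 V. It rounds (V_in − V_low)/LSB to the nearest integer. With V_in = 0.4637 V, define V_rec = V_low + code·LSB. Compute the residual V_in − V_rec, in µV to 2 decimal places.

Step size: 1.024 V ÷ 2^15 = 31.25 µV.
(V_in − V_low)/LSB = (0.4637 − 0)/3.125e-05 = 14838.4000 → code 14838 (round).
Code 14838 maps back to 0 + 14838×3.125e-05 V = 0.4636875 V.
V_in − V_rec = 1.25e-05 V = 12.50 µV.

12.50 µV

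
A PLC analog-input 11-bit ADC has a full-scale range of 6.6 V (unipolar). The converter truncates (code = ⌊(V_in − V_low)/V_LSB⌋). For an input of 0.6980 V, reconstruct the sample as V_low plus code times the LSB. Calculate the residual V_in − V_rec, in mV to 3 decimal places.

One LSB is 6.6 V / 2048 = 3.223 mV.
Scaled input = 216.5915 LSBs, so code = 216.
Code 216 maps back to 0 + 216×0.00322266 V = 0.69609375 V.
Difference: 0.00190625 V → 1.906 mV.

1.906 mV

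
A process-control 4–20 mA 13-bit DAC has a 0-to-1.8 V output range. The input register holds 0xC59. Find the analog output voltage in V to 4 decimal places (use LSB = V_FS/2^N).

LSB = 1.8 V / 2^13 = 219.73 µV.
Code 0xC59 = 3161 decimal.
V_out = 0 + 3161 × 0.000219727 V = 0.694556 V.

0.6946 V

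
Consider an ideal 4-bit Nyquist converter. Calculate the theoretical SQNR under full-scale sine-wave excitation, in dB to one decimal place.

25.8 dB

SNR ≈ 6.02·N + 1.76 dB = 6.02·4 + 1.76 = 25.84 dB.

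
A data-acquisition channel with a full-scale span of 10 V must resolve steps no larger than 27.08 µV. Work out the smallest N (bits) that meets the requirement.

19 bits

Number of steps required ≥ 10 V / 27.08 µV = 369276.22.
Need 2^N ≥ 369276.22; 2^18 = 262144, 2^19 = 524288.
Minimum N = 19.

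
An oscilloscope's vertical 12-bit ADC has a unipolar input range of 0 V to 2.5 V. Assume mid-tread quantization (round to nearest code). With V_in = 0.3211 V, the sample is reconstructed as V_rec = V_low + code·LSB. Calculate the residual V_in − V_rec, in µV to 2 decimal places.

55.08 µV

Step size: 2.5 V ÷ 2^12 = 0.610 mV.
(0.3211 − 0)/0.000610352 = 526.0902; round gives code 526.
Reconstructed: 0.32104492 V.
Error = 0.3211 − 0.32104492 = 5.50781e-05 V = 55.08 µV.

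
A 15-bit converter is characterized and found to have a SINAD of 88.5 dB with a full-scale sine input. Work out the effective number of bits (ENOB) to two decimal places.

14.41 bits

ENOB = (SINAD − 1.76) / 6.02 = (88.5 − 1.76)/6.02 = 14.409.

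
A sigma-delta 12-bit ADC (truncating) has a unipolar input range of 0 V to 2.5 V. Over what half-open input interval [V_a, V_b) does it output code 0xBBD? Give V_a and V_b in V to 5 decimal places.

LSB = 2.5/2^12 = 0.610 mV.
Code 0xBBD = 3005 decimal.
V_a = V_low + 3005·LSB = 1.83411 V; V_b = V_low + 3006·LSB = 1.83472 V.

[1.83411 V, 1.83472 V)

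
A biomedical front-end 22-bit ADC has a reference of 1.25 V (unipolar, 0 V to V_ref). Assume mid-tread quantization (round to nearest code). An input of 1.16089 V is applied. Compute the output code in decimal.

With 4194304 levels over 1.25 V, one step is 0.30 µV.
(1.16089 − 0) / 2.98023e-07 = 3895300.456 LSBs.
So the output code is 3895300.

code 3895300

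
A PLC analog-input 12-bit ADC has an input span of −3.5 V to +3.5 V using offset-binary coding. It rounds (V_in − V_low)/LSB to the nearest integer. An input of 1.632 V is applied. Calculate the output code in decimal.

code 3003

LSB = 7 V / 4096 = 1.709 mV.
Input sits at 3002.953 steps above V_low.
Round → code 3003.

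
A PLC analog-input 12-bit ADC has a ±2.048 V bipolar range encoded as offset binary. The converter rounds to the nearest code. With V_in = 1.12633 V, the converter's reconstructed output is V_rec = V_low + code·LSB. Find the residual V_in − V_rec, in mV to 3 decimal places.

0.330 mV

LSB = 4.096/2^12 = 1.000 mV.
Scaled input = 3174.3300 LSBs, so code = 3174.
Code 3174 maps back to (−2.048) + 3174×0.001 V = 1.126 V.
Difference: 0.00033 V → 0.330 mV.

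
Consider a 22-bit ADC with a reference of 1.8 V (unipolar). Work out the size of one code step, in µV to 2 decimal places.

0.43 µV

Full-scale span = 1.8 V.
LSB = 1.8 / 2^22 = 1.8 / 4194304 = 4.29153e-07 V = 0.43 µV.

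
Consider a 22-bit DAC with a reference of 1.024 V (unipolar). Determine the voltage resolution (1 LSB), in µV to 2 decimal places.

0.24 µV

Full-scale span = 1.024 V.
LSB = 1.024 / 2^22 = 1.024 / 4194304 = 2.44141e-07 V = 0.24 µV.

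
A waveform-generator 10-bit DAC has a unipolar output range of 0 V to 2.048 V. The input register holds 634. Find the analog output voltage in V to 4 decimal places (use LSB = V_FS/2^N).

LSB = 2.048 V / 2^10 = 2.000 mV.
V_out = 0 + 634 × 0.002 V = 1.268 V.

1.2680 V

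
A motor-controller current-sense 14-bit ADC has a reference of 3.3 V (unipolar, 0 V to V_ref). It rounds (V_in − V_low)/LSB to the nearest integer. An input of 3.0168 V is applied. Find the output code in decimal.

code 14978

With 16384 levels over 3.3 V, one step is 201.42 µV.
(V_in − V_low)/LSB = (3.0168 − 0) / 0.000201416 = 14977.955.
round(14977.955) = 14978.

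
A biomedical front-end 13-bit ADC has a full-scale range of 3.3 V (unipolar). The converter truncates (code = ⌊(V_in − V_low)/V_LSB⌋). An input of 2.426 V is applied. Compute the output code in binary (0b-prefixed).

LSB = 3.3 V / 8192 = 402.83 µV.
Input sits at 6022.361 steps above V_low.
So the output code is 6022.
In binary (0b-prefixed): 0b1011110000110.

code 0b1011110000110 (decimal 6022)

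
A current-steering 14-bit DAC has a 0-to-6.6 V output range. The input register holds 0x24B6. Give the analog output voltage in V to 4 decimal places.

LSB = 6.6 V / 2^14 = 402.83 µV.
Code 0x24B6 = 9398 decimal.
V_out = 0 + 9398 × 0.000402832 V = 3.78582 V.

3.7858 V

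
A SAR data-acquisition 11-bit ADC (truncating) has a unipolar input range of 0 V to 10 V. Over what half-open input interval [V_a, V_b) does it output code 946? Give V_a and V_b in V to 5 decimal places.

[4.61914 V, 4.62402 V)

LSB = 10/2^11 = 4.883 mV.
V_a = V_low + 946·LSB = 4.61914 V; V_b = V_low + 947·LSB = 4.62402 V.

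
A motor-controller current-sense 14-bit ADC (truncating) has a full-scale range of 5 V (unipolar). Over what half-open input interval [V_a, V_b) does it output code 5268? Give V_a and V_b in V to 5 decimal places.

[1.60767 V, 1.60797 V)

LSB = 5/2^14 = 305.18 µV.
V_a = V_low + 5268·LSB = 1.60767 V; V_b = V_low + 5269·LSB = 1.60797 V.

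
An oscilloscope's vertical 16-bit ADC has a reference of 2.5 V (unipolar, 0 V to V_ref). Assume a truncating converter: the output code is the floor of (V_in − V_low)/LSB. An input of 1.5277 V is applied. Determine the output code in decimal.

With 65536 levels over 2.5 V, one step is 38.15 µV.
(1.5277 − 0) / 3.8147e-05 = 40047.739 LSBs.
So the output code is 40047.

code 40047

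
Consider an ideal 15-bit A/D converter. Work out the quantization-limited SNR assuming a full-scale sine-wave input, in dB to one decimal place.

92.1 dB

SNR ≈ 6.02·N + 1.76 dB = 6.02·15 + 1.76 = 92.06 dB.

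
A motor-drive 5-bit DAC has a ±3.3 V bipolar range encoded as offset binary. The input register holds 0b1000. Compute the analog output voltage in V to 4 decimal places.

-1.6500 V

LSB = 6.6 V / 2^5 = 206.250 mV.
Code 0b1000 = 8 decimal.
V_out = (−3.3) + 8 × 0.20625 V = -1.65 V.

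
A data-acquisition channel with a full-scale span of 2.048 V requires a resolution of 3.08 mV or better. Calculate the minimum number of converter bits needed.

10 bits

Number of steps required ≥ 2.048 V / 3.08 mV = 664.94.
Need 2^N ≥ 664.94; 2^9 = 512, 2^10 = 1024.
Minimum N = 10.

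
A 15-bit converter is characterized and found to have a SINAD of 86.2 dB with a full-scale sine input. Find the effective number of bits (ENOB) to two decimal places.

ENOB = (SINAD − 1.76) / 6.02 = (86.2 − 1.76)/6.02 = 14.027.

14.03 bits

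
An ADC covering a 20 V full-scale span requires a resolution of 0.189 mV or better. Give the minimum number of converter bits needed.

Number of steps required ≥ 20 V / 0.189 mV = 105820.11.
Need 2^N ≥ 105820.11; 2^16 = 65536, 2^17 = 131072.
Minimum N = 17.

17 bits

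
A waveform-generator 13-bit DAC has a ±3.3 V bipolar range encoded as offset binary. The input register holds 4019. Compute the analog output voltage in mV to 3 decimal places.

LSB = 6.6 V / 2^13 = 0.806 mV.
V_out = (−3.3) + 4019 × 0.000805664 V = -0.0620361 V.
= -62.036 mV.

-62.036 mV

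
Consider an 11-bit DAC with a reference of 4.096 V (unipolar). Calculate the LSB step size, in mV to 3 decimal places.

Full-scale span = 4.096 V.
LSB = 4.096 / 2^11 = 4.096 / 2048 = 0.002 V = 2.000 mV.

2.000 mV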